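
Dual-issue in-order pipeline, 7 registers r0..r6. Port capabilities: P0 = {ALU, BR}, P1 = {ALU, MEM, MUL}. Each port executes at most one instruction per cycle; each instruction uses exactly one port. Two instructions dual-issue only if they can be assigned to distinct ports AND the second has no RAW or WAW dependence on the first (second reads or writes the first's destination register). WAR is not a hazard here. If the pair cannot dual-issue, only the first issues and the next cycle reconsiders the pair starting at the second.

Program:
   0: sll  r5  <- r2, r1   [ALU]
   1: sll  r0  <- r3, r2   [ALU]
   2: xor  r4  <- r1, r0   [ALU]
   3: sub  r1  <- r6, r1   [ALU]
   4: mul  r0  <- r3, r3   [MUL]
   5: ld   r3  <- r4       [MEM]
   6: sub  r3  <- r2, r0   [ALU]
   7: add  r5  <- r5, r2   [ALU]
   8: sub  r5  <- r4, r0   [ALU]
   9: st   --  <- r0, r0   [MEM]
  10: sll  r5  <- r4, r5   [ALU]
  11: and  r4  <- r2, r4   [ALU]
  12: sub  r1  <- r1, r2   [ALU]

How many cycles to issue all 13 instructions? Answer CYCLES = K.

CYCLES = 8

0. sll.ALU;sll.ALU @i0+i1  | 2-wide
1. xor.ALU;sub.ALU @i2+i3  | 2-wide
2. mul.MUL @i4  | no-port MUL/MEM
3. ld.MEM @i5  | WAW r3
4. sub.ALU;add.ALU @i6+i7  | 2-wide
5. sub.ALU;st.MEM @i8+i9  | 2-wide
6. sll.ALU;and.ALU @i10+i11  | 2-wide
7. sub.ALU @i12  | tail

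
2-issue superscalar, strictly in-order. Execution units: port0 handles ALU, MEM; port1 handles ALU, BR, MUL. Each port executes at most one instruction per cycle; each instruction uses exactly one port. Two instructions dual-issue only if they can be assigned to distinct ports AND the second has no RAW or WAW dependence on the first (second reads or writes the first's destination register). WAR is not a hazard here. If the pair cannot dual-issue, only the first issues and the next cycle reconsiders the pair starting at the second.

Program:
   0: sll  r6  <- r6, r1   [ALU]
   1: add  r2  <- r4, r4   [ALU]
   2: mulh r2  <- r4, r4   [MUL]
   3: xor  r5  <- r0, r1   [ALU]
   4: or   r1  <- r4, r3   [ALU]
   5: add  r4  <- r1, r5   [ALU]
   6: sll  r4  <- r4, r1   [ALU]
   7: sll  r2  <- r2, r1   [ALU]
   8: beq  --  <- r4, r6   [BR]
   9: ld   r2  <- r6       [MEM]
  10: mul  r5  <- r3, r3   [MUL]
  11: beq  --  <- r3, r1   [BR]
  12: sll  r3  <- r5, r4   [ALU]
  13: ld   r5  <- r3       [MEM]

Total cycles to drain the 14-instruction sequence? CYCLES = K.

CYCLES = 9

0. sll+add @i0,i1  | pair
1. mulh+xor @i2,i3  | pair
2. or @i4  | RAW r1
3. add @i5  | RAW+WAW r4
4. sll+sll @i6,i7  | pair
5. beq+ld @i8,i9  | pair
6. mul @i10  | no-port MUL/BR
7. beq+sll @i11,i12  | pair
8. ld @i13  | tail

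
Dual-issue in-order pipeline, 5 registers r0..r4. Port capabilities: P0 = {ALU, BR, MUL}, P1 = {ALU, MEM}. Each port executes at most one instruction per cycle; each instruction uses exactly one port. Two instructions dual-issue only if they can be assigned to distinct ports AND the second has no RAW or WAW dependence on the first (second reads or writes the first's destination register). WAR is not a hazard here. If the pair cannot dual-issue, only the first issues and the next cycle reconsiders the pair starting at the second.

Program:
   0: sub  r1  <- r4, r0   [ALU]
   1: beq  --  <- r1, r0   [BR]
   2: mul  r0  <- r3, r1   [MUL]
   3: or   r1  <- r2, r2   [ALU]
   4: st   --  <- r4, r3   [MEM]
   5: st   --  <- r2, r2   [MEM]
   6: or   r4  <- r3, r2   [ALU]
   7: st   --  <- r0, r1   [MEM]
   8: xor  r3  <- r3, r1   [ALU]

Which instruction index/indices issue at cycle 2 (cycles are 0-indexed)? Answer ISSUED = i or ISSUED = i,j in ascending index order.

t=0 i0:sub ; RAW r1
t=1 i1:beq ; no-port BR/MUL
t=2 i2,i3:mul or ; pair
t=3 i4:st ; no-port MEM/MEM
t=4 i5,i6:st or ; pair
t=5 i7,i8:st xor ; pair

ISSUED = 2,3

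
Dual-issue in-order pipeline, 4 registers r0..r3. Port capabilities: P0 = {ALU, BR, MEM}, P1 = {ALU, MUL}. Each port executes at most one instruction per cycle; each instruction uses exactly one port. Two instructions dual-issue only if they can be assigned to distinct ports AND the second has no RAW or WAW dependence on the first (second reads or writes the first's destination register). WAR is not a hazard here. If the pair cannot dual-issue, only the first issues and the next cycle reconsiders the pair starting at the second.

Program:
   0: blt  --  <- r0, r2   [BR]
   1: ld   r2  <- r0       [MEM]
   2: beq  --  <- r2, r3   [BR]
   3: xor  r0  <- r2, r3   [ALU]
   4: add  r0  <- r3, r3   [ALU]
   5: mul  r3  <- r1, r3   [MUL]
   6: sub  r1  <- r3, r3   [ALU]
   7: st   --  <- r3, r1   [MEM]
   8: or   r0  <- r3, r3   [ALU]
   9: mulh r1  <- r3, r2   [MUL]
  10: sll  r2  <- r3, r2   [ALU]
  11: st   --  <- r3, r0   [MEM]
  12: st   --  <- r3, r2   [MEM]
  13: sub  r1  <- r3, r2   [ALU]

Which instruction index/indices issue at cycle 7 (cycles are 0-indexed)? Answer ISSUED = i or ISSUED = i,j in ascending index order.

#0 head=0: blt.BR i0 no-port BR/MEM
#1 head=1: ld.MEM i1 no-port MEM/BR
#2 head=2: beq.BR;xor.ALU i2+i3 dual
#3 head=4: add.ALU;mul.MUL i4+i5 dual
#4 head=6: sub.ALU i6 RAW r1
#5 head=7: st.MEM;or.ALU i7+i8 dual
#6 head=9: mulh.MUL;sll.ALU i9+i10 dual
#7 head=11: st.MEM i11 no-port MEM/MEM
#8 head=12: st.MEM;sub.ALU i12+i13 dual

ISSUED = 11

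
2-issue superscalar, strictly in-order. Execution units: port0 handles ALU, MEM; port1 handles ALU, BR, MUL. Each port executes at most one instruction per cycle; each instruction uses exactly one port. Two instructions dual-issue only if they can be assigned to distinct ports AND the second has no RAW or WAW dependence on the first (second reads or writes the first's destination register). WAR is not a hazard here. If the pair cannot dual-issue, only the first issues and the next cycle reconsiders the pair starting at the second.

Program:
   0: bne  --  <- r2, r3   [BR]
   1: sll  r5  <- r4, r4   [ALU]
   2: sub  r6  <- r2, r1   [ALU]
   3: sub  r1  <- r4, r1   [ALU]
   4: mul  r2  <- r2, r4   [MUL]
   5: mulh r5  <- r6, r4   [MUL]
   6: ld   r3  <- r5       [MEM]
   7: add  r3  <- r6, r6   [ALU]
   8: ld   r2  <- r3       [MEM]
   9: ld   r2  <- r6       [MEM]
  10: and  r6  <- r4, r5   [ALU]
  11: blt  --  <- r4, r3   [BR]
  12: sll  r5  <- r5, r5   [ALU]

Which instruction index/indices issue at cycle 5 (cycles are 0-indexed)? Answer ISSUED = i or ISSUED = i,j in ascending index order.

ISSUED = 7

#0 head=0: bne.BR/sll.ALU i0,i1 dual
#1 head=2: sub.ALU/sub.ALU i2,i3 dual
#2 head=4: mul.MUL i4 no-port MUL/MUL
#3 head=5: mulh.MUL i5 RAW r5
#4 head=6: ld.MEM i6 WAW r3
#5 head=7: add.ALU i7 RAW r3
#6 head=8: ld.MEM i8 no-port MEM/MEM
#7 head=9: ld.MEM/and.ALU i9,i10 dual
#8 head=11: blt.BR/sll.ALU i11,i12 dual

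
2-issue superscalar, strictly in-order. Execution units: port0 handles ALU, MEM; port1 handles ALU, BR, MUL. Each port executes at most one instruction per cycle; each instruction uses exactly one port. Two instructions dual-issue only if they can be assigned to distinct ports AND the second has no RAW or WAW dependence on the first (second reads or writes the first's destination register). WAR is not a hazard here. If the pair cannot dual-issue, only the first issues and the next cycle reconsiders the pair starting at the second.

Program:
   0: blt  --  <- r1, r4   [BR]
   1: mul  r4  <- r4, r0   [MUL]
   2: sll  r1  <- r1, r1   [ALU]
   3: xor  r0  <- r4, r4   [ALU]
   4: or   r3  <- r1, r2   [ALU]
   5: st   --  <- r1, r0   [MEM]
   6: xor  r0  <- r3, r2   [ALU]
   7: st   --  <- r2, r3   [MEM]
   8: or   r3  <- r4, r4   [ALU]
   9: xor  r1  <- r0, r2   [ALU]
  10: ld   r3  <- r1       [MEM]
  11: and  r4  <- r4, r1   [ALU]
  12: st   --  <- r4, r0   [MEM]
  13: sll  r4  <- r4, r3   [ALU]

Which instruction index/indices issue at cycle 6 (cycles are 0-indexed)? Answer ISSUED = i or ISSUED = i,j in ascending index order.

[0] i0  blt.BR  -- no-port BR/MUL
[1] i1,i2  mul.MUL/sll.ALU  -- 2-wide
[2] i3,i4  xor.ALU/or.ALU  -- 2-wide
[3] i5,i6  st.MEM/xor.ALU  -- 2-wide
[4] i7,i8  st.MEM/or.ALU  -- 2-wide
[5] i9  xor.ALU  -- RAW r1
[6] i10,i11  ld.MEM/and.ALU  -- 2-wide
[7] i12,i13  st.MEM/sll.ALU  -- 2-wide

ISSUED = 10,11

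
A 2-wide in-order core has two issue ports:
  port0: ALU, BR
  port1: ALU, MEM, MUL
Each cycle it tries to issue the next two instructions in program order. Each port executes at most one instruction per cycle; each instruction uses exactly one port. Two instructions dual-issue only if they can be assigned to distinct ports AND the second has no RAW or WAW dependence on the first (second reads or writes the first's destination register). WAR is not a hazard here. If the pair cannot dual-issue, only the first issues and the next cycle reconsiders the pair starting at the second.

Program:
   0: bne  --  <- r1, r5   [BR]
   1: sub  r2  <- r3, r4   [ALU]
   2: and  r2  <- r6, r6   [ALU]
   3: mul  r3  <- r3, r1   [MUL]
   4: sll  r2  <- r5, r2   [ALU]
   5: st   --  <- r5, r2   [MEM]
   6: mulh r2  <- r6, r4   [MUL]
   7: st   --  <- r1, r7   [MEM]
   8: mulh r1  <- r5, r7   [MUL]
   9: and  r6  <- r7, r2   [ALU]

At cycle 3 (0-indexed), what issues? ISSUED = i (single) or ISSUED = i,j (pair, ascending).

  cy0 -> i0,i1 (bne sub) pair
  cy1 -> i2,i3 (and mul) pair
  cy2 -> i4 (sll) RAW r2
  cy3 -> i5 (st) no-port MEM/MUL
  cy4 -> i6 (mulh) no-port MUL/MEM
  cy5 -> i7 (st) no-port MEM/MUL
  cy6 -> i8,i9 (mulh and) pair

ISSUED = 5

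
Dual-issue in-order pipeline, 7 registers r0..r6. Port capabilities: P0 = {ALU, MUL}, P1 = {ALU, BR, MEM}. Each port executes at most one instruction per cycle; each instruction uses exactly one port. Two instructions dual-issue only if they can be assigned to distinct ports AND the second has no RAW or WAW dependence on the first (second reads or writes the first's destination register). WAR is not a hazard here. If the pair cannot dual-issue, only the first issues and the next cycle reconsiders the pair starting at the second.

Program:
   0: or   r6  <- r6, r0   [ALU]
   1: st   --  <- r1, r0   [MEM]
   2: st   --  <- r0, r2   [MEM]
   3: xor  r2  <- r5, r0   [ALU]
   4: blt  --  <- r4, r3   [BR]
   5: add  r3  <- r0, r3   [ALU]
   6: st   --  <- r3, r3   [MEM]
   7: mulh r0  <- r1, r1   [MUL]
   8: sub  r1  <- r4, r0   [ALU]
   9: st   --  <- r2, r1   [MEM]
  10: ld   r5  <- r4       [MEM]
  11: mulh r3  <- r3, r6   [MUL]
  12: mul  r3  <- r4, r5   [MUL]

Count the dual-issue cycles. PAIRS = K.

[0] i0+i1  or.ALU+st.MEM  -- pair
[1] i2+i3  st.MEM+xor.ALU  -- pair
[2] i4+i5  blt.BR+add.ALU  -- pair
[3] i6+i7  st.MEM+mulh.MUL  -- pair
[4] i8  sub.ALU  -- RAW r1
[5] i9  st.MEM  -- no-port MEM/MEM
[6] i10+i11  ld.MEM+mulh.MUL  -- pair
[7] i12  mul.MUL  -- tail

PAIRS = 5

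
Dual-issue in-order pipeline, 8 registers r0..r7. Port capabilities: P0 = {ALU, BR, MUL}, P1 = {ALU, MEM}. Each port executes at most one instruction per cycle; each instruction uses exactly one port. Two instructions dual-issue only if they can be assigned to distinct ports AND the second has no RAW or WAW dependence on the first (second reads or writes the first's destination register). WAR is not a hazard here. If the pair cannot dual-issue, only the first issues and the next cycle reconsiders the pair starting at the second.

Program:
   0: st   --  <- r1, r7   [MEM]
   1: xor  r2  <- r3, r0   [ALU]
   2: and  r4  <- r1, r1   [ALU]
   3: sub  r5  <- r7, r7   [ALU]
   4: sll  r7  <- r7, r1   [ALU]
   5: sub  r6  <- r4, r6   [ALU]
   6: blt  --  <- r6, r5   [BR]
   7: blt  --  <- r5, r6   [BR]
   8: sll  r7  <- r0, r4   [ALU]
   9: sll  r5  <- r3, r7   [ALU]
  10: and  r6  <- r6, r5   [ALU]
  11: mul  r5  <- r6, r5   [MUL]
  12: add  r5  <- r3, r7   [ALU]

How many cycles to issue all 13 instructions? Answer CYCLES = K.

CYCLES = 9

[0] i0+i1  st+xor  -- pair
[1] i2+i3  and+sub  -- pair
[2] i4+i5  sll+sub  -- pair
[3] i6  blt  -- no-port BR/BR
[4] i7+i8  blt+sll  -- pair
[5] i9  sll  -- RAW r5
[6] i10  and  -- RAW r6
[7] i11  mul  -- WAW r5
[8] i12  add  -- tail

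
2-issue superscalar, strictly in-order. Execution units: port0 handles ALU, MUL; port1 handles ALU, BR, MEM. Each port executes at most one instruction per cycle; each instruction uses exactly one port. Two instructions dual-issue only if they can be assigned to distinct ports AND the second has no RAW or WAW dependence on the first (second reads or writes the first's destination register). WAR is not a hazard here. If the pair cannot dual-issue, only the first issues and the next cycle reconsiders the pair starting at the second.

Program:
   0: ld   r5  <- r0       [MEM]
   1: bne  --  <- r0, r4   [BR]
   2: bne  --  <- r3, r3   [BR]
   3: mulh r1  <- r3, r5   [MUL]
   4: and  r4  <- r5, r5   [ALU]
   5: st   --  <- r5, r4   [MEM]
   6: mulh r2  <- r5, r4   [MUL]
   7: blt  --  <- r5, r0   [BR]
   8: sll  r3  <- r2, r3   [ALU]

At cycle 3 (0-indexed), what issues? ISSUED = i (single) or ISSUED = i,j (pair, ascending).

[0] i0  ld.MEM  -- no-port MEM/BR
[1] i1  bne.BR  -- no-port BR/BR
[2] i2&i3  bne.BR/mulh.MUL  -- 2-wide
[3] i4  and.ALU  -- RAW r4
[4] i5&i6  st.MEM/mulh.MUL  -- 2-wide
[5] i7&i8  blt.BR/sll.ALU  -- 2-wide

ISSUED = 4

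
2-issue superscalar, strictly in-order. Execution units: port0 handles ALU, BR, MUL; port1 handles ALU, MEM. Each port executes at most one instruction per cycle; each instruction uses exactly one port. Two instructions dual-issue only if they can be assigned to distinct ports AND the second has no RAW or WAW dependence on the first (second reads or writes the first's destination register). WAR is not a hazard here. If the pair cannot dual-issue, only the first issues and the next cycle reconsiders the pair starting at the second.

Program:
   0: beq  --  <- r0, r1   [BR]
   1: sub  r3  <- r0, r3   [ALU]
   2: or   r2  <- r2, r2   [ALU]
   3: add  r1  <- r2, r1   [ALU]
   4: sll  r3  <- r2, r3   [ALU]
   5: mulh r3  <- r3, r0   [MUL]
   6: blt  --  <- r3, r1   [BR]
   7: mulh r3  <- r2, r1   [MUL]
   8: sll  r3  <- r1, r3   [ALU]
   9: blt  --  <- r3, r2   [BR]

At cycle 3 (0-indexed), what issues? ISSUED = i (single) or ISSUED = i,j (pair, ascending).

ISSUED = 5

c0: i0/i1 beq.BR/sub.ALU  2-wide
c1: i2 or.ALU  RAW r2
c2: i3/i4 add.ALU/sll.ALU  2-wide
c3: i5 mulh.MUL  no-port MUL/BR
c4: i6 blt.BR  no-port BR/MUL
c5: i7 mulh.MUL  RAW+WAW r3
c6: i8 sll.ALU  RAW r3
c7: i9 blt.BR  tail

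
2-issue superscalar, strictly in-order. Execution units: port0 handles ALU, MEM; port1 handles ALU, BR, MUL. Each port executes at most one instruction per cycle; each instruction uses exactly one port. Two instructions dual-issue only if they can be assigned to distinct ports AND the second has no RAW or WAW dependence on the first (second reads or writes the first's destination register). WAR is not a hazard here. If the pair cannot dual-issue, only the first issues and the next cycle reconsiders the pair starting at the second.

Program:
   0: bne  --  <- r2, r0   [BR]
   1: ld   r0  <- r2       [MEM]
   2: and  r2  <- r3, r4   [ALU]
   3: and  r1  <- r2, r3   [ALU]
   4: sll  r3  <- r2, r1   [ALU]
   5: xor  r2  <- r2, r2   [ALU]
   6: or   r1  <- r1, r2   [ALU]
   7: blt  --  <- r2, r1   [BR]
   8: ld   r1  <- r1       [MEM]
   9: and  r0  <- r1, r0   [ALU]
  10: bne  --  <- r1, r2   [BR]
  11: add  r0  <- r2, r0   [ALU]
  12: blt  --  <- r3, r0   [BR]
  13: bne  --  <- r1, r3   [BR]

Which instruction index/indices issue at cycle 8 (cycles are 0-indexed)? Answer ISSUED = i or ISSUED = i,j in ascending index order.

ISSUED = 12

  cy0 -> i0&i1 (bne.BR ld.MEM) dual
  cy1 -> i2 (and.ALU) RAW r2
  cy2 -> i3 (and.ALU) RAW r1
  cy3 -> i4&i5 (sll.ALU xor.ALU) dual
  cy4 -> i6 (or.ALU) RAW r1
  cy5 -> i7&i8 (blt.BR ld.MEM) dual
  cy6 -> i9&i10 (and.ALU bne.BR) dual
  cy7 -> i11 (add.ALU) RAW r0
  cy8 -> i12 (blt.BR) no-port BR/BR
  cy9 -> i13 (bne.BR) tail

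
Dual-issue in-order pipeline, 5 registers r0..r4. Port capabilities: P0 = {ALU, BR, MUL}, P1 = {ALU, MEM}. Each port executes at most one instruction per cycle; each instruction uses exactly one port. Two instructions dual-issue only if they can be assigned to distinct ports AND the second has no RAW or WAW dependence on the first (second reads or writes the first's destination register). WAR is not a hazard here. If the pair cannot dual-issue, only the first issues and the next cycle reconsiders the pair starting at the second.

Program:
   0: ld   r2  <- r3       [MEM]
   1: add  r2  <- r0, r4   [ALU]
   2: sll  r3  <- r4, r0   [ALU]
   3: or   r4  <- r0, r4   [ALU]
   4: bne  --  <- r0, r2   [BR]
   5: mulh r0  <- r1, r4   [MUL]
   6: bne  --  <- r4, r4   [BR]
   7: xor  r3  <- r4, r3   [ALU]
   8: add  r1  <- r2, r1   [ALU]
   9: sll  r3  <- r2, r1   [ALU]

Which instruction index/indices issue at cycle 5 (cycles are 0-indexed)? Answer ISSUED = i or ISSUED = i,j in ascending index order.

[0] i0  ld  -- WAW r2
[1] i1+i2  add+sll  -- 2-wide
[2] i3+i4  or+bne  -- 2-wide
[3] i5  mulh  -- no-port MUL/BR
[4] i6+i7  bne+xor  -- 2-wide
[5] i8  add  -- RAW r1
[6] i9  sll  -- tail

ISSUED = 8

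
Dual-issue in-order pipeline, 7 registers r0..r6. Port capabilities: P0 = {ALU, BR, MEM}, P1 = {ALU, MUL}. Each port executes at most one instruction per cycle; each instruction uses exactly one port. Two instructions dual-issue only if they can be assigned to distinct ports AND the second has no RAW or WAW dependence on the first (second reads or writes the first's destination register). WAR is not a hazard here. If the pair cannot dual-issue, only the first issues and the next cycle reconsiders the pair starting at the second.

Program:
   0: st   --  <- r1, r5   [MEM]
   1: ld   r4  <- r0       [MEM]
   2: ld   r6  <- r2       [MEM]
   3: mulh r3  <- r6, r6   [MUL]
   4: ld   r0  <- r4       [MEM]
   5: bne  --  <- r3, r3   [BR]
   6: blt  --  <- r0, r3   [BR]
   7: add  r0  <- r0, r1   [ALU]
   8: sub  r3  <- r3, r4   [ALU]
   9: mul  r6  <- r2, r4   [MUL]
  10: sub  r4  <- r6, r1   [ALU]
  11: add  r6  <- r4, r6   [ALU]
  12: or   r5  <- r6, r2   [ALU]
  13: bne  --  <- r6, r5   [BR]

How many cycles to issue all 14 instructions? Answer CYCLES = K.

CYCLES = 11

t=0 i0:st ; no-port MEM/MEM
t=1 i1:ld ; no-port MEM/MEM
t=2 i2:ld ; RAW r6
t=3 i3&i4:mulh+ld ; 2-wide
t=4 i5:bne ; no-port BR/BR
t=5 i6&i7:blt+add ; 2-wide
t=6 i8&i9:sub+mul ; 2-wide
t=7 i10:sub ; RAW r4
t=8 i11:add ; RAW r6
t=9 i12:or ; RAW r5
t=10 i13:bne ; tail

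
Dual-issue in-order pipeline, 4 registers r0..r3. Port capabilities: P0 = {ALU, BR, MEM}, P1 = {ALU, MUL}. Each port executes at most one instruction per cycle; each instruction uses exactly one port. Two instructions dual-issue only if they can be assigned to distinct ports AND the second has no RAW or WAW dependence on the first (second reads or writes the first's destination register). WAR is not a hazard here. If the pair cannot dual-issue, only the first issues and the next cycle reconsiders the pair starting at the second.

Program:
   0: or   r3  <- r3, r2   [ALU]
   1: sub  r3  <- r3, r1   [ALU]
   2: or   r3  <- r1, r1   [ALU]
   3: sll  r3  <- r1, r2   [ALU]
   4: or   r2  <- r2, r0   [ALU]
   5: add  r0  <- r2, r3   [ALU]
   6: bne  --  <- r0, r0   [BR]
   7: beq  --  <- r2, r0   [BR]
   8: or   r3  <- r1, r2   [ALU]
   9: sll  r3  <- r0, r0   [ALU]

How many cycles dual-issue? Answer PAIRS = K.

t=0 i0:or.ALU ; RAW+WAW r3
t=1 i1:sub.ALU ; WAW r3
t=2 i2:or.ALU ; WAW r3
t=3 i3/i4:sll.ALU or.ALU ; pair
t=4 i5:add.ALU ; RAW r0
t=5 i6:bne.BR ; no-port BR/BR
t=6 i7/i8:beq.BR or.ALU ; pair
t=7 i9:sll.ALU ; tail

PAIRS = 2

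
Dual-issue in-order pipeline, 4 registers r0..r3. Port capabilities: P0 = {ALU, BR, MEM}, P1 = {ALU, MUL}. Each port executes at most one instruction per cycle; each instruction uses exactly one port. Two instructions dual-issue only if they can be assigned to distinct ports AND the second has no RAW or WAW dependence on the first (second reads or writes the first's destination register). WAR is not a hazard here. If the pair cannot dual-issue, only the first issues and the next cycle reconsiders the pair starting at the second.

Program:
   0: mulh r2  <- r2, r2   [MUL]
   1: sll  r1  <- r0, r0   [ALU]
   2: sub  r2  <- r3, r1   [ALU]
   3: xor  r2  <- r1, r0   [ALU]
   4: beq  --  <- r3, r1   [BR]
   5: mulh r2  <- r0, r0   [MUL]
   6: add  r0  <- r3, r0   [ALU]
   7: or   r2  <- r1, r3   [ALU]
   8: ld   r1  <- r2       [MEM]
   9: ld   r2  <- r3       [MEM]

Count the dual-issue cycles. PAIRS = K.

[0] i0/i1  mulh+sll  -- dual
[1] i2  sub  -- WAW r2
[2] i3/i4  xor+beq  -- dual
[3] i5/i6  mulh+add  -- dual
[4] i7  or  -- RAW r2
[5] i8  ld  -- no-port MEM/MEM
[6] i9  ld  -- tail

PAIRS = 3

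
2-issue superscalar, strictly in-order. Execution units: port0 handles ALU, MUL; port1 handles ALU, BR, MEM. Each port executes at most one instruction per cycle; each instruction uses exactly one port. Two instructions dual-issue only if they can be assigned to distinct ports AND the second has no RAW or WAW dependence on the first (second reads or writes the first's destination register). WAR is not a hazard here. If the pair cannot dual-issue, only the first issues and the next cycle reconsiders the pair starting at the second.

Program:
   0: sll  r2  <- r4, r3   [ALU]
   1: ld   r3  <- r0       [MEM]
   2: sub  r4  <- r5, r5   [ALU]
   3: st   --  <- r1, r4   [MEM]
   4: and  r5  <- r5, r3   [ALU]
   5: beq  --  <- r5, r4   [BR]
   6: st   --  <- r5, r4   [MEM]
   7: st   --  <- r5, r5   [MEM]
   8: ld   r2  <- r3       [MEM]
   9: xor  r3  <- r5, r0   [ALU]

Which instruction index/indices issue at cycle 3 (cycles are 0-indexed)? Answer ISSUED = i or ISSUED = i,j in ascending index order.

ISSUED = 5

c0: i0/i1 sll ld  pair
c1: i2 sub  RAW r4
c2: i3/i4 st and  pair
c3: i5 beq  no-port BR/MEM
c4: i6 st  no-port MEM/MEM
c5: i7 st  no-port MEM/MEM
c6: i8/i9 ld xor  pair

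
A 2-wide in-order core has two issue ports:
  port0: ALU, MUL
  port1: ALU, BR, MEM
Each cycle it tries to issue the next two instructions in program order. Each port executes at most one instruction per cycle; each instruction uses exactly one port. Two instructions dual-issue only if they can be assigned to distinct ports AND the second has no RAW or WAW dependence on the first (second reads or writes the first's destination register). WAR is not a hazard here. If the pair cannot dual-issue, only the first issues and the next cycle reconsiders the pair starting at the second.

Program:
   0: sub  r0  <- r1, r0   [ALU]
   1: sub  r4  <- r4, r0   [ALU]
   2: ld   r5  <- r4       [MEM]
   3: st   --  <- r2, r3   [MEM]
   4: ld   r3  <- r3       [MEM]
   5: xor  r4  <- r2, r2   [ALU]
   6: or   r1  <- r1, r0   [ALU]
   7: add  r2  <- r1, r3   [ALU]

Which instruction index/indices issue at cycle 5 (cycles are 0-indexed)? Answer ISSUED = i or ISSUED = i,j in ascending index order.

ISSUED = 6

c0: i0 sub  RAW r0
c1: i1 sub  RAW r4
c2: i2 ld  no-port MEM/MEM
c3: i3 st  no-port MEM/MEM
c4: i4,i5 ld+xor  2-wide
c5: i6 or  RAW r1
c6: i7 add  tail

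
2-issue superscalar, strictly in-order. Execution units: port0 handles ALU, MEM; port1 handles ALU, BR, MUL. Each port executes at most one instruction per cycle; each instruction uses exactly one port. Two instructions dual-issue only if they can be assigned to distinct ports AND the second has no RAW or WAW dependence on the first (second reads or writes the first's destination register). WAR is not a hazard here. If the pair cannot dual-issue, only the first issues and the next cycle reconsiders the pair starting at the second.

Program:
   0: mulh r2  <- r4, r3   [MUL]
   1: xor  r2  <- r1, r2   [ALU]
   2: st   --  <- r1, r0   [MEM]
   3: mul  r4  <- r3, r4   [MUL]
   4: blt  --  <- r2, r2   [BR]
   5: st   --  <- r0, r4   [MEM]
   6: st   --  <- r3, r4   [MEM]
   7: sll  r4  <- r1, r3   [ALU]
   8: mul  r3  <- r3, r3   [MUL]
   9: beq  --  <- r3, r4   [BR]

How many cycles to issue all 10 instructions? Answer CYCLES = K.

c0: i0 mulh  RAW+WAW r2
c1: i1/i2 xor st  pair
c2: i3 mul  no-port MUL/BR
c3: i4/i5 blt st  pair
c4: i6/i7 st sll  pair
c5: i8 mul  no-port MUL/BR
c6: i9 beq  tail

CYCLES = 7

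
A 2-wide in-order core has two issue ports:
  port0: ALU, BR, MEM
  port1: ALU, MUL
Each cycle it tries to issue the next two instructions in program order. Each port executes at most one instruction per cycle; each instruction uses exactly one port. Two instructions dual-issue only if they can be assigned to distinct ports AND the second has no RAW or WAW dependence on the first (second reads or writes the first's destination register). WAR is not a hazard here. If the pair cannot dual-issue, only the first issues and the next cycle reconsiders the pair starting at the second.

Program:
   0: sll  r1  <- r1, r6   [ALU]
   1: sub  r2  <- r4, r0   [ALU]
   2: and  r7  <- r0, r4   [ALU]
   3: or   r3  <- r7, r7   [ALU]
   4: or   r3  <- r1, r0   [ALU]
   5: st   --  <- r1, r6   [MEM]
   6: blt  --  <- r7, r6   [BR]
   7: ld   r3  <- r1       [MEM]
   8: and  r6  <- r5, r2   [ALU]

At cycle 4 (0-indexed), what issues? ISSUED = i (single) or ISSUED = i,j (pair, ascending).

t=0 i0+i1:sll;sub ; 2-wide
t=1 i2:and ; RAW r7
t=2 i3:or ; WAW r3
t=3 i4+i5:or;st ; 2-wide
t=4 i6:blt ; no-port BR/MEM
t=5 i7+i8:ld;and ; 2-wide

ISSUED = 6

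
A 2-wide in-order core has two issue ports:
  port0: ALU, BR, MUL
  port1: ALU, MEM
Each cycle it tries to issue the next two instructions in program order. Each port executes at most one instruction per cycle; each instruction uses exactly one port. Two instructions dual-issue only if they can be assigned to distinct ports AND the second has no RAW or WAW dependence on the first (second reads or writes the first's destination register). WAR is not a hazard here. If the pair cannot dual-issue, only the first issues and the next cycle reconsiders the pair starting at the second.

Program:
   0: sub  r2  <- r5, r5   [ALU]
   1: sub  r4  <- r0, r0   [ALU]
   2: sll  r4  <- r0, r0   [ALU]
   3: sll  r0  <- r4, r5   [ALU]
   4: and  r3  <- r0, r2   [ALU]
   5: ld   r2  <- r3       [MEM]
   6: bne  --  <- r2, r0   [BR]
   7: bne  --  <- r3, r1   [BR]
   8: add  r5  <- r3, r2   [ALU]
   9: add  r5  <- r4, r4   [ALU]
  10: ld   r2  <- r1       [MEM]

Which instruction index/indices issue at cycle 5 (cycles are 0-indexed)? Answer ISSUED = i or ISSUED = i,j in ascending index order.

c0: i0/i1 sub sub  dual
c1: i2 sll  RAW r4
c2: i3 sll  RAW r0
c3: i4 and  RAW r3
c4: i5 ld  RAW r2
c5: i6 bne  no-port BR/BR
c6: i7/i8 bne add  dual
c7: i9/i10 add ld  dual

ISSUED = 6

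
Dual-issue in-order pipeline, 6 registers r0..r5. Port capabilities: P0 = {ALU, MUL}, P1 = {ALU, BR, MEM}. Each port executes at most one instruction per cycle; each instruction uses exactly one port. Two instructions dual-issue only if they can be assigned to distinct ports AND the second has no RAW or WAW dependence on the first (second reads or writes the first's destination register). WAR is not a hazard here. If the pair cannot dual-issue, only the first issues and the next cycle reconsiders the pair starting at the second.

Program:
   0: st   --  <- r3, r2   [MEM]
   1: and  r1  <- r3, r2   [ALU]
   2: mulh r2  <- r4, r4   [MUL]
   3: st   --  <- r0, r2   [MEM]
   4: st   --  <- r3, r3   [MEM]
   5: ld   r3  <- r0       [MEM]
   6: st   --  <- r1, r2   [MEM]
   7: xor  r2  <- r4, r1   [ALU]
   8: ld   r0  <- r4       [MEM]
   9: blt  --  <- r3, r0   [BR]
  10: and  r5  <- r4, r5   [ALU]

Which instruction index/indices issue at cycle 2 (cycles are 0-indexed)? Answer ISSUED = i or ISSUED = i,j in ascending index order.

#0 head=0: st.MEM+and.ALU i0/i1 dual
#1 head=2: mulh.MUL i2 RAW r2
#2 head=3: st.MEM i3 no-port MEM/MEM
#3 head=4: st.MEM i4 no-port MEM/MEM
#4 head=5: ld.MEM i5 no-port MEM/MEM
#5 head=6: st.MEM+xor.ALU i6/i7 dual
#6 head=8: ld.MEM i8 no-port MEM/BR
#7 head=9: blt.BR+and.ALU i9/i10 dual

ISSUED = 3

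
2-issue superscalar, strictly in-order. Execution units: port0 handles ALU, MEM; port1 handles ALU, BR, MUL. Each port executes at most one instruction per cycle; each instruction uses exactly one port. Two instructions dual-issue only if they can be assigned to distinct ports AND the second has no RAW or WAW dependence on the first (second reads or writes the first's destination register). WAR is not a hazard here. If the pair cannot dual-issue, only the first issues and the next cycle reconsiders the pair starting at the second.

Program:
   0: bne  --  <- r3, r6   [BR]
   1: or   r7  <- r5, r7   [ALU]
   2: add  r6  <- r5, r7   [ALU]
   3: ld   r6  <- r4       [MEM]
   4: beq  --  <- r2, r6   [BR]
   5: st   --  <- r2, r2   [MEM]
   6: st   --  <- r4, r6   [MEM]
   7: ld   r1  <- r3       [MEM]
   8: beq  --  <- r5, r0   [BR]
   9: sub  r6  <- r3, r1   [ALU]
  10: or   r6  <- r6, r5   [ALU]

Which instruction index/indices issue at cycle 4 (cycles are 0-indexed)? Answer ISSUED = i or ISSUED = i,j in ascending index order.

0. bne.BR;or.ALU @i0/i1  | dual
1. add.ALU @i2  | WAW r6
2. ld.MEM @i3  | RAW r6
3. beq.BR;st.MEM @i4/i5  | dual
4. st.MEM @i6  | no-port MEM/MEM
5. ld.MEM;beq.BR @i7/i8  | dual
6. sub.ALU @i9  | RAW+WAW r6
7. or.ALU @i10  | tail

ISSUED = 6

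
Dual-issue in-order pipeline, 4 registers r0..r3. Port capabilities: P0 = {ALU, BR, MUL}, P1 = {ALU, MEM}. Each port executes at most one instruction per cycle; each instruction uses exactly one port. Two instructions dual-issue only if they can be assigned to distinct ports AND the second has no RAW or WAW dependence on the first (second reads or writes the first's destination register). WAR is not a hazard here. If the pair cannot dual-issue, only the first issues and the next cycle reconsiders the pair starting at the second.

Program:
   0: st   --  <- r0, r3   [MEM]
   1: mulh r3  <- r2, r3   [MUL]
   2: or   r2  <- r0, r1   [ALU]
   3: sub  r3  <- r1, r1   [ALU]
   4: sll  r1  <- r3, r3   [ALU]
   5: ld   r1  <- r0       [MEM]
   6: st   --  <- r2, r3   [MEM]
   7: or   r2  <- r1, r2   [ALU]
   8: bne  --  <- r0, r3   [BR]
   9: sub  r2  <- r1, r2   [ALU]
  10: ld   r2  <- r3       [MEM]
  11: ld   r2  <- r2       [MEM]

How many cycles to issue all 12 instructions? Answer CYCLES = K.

[0] i0+i1  st.MEM;mulh.MUL  -- dual
[1] i2+i3  or.ALU;sub.ALU  -- dual
[2] i4  sll.ALU  -- WAW r1
[3] i5  ld.MEM  -- no-port MEM/MEM
[4] i6+i7  st.MEM;or.ALU  -- dual
[5] i8+i9  bne.BR;sub.ALU  -- dual
[6] i10  ld.MEM  -- no-port MEM/MEM
[7] i11  ld.MEM  -- tail

CYCLES = 8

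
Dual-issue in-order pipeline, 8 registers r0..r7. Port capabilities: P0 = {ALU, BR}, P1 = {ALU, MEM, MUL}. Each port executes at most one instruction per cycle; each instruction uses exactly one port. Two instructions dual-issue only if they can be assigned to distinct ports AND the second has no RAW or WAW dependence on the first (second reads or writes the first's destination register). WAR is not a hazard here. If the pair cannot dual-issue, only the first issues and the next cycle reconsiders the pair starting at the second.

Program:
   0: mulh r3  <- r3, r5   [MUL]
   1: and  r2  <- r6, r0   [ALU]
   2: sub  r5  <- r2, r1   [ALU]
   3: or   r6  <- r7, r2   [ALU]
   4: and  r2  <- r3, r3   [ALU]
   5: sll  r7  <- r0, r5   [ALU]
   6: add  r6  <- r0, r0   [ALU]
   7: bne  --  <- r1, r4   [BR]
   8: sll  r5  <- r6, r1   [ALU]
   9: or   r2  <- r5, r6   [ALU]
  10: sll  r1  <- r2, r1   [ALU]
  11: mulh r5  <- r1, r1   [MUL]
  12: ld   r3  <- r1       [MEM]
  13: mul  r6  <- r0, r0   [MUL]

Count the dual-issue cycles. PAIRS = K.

#0 head=0: mulh and i0&i1 dual
#1 head=2: sub or i2&i3 dual
#2 head=4: and sll i4&i5 dual
#3 head=6: add bne i6&i7 dual
#4 head=8: sll i8 RAW r5
#5 head=9: or i9 RAW r2
#6 head=10: sll i10 RAW r1
#7 head=11: mulh i11 no-port MUL/MEM
#8 head=12: ld i12 no-port MEM/MUL
#9 head=13: mul i13 tail

PAIRS = 4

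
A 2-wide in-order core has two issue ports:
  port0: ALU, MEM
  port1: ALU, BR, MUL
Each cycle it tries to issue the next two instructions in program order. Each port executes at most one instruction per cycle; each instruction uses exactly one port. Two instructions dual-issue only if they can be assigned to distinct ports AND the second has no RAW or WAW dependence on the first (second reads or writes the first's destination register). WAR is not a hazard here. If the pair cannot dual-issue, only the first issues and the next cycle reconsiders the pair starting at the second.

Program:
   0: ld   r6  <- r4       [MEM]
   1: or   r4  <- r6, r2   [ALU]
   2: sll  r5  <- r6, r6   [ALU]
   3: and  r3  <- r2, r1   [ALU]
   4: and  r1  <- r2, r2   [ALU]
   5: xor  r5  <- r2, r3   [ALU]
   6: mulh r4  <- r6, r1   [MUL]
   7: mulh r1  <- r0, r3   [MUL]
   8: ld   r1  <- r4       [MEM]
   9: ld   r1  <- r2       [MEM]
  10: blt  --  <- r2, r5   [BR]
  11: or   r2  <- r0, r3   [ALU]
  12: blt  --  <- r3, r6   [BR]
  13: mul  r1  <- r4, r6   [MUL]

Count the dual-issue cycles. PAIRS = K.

0. ld.MEM @i0  | RAW r6
1. or.ALU/sll.ALU @i1&i2  | 2-wide
2. and.ALU/and.ALU @i3&i4  | 2-wide
3. xor.ALU/mulh.MUL @i5&i6  | 2-wide
4. mulh.MUL @i7  | WAW r1
5. ld.MEM @i8  | no-port MEM/MEM
6. ld.MEM/blt.BR @i9&i10  | 2-wide
7. or.ALU/blt.BR @i11&i12  | 2-wide
8. mul.MUL @i13  | tail

PAIRS = 5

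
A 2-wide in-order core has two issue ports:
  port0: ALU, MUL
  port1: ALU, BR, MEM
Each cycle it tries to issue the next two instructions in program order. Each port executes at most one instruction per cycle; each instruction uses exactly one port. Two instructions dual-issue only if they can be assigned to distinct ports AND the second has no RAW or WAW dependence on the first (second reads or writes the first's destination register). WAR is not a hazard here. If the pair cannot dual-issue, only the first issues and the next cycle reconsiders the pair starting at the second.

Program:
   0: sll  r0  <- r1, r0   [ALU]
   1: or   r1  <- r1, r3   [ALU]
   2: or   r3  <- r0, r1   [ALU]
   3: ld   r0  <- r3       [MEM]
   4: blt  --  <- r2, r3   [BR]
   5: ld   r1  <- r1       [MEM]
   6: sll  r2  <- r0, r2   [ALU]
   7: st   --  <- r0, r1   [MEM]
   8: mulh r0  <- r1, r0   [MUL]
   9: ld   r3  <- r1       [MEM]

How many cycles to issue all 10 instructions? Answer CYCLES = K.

CYCLES = 7

  cy0 -> i0,i1 (sll+or) 2-wide
  cy1 -> i2 (or) RAW r3
  cy2 -> i3 (ld) no-port MEM/BR
  cy3 -> i4 (blt) no-port BR/MEM
  cy4 -> i5,i6 (ld+sll) 2-wide
  cy5 -> i7,i8 (st+mulh) 2-wide
  cy6 -> i9 (ld) tail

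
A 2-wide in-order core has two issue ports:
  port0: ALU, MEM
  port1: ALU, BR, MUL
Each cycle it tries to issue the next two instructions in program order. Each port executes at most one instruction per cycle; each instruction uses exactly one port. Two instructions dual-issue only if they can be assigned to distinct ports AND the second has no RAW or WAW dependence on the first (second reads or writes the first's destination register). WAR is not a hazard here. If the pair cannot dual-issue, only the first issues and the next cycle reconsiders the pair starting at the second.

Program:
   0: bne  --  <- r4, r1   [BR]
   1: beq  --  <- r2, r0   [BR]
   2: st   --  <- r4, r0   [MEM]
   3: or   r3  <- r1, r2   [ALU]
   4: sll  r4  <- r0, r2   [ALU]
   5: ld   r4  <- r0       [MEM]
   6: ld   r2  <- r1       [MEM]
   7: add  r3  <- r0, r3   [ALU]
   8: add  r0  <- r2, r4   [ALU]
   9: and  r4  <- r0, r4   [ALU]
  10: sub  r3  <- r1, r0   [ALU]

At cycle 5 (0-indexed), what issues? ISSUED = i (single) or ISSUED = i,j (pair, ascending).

ISSUED = 8

t=0 i0:bne ; no-port BR/BR
t=1 i1/i2:beq+st ; pair
t=2 i3/i4:or+sll ; pair
t=3 i5:ld ; no-port MEM/MEM
t=4 i6/i7:ld+add ; pair
t=5 i8:add ; RAW r0
t=6 i9/i10:and+sub ; pair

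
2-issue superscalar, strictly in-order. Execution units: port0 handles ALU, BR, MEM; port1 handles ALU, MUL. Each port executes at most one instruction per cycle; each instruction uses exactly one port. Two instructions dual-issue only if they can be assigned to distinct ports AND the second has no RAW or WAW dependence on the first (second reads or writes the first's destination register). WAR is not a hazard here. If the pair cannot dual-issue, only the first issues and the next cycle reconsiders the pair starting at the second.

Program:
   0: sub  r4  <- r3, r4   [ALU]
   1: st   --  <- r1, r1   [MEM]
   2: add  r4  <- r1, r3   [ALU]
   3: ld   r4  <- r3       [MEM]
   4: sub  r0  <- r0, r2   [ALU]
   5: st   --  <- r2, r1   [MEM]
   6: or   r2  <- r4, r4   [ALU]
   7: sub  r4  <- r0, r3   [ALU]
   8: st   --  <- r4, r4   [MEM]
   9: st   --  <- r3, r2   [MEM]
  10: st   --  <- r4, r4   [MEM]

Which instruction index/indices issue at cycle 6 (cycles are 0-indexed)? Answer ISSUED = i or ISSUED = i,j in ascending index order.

c0: i0+i1 sub.ALU st.MEM  dual
c1: i2 add.ALU  WAW r4
c2: i3+i4 ld.MEM sub.ALU  dual
c3: i5+i6 st.MEM or.ALU  dual
c4: i7 sub.ALU  RAW r4
c5: i8 st.MEM  no-port MEM/MEM
c6: i9 st.MEM  no-port MEM/MEM
c7: i10 st.MEM  tail

ISSUED = 9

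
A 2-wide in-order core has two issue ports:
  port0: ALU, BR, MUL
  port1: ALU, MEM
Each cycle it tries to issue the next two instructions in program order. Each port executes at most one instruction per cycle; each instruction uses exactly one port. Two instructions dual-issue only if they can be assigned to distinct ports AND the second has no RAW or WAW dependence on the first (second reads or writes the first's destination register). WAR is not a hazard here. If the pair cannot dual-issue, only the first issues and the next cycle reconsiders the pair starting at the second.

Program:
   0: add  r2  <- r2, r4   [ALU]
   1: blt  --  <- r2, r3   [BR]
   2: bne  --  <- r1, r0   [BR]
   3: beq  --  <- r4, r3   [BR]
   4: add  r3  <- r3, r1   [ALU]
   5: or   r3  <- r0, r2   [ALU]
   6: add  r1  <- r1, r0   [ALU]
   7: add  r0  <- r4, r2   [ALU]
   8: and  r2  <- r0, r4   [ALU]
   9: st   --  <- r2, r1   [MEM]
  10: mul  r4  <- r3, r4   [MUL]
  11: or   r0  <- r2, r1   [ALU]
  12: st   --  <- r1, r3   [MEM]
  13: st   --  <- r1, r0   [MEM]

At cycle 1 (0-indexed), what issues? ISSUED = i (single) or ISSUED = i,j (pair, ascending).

[0] i0  add  -- RAW r2
[1] i1  blt  -- no-port BR/BR
[2] i2  bne  -- no-port BR/BR
[3] i3,i4  beq+add  -- dual
[4] i5,i6  or+add  -- dual
[5] i7  add  -- RAW r0
[6] i8  and  -- RAW r2
[7] i9,i10  st+mul  -- dual
[8] i11,i12  or+st  -- dual
[9] i13  st  -- tail

ISSUED = 1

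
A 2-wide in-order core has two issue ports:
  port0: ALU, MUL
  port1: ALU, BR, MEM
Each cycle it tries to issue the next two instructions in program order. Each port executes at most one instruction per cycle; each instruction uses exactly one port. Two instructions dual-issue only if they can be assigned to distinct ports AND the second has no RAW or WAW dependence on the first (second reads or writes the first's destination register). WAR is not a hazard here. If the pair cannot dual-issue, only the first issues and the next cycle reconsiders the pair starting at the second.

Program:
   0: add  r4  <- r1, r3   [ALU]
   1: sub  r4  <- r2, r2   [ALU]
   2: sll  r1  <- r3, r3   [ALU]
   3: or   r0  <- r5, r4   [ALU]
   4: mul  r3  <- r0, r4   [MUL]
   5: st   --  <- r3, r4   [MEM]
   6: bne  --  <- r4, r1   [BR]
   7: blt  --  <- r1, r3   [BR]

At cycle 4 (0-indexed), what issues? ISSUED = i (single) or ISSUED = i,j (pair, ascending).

ISSUED = 5

  cy0 -> i0 (add) WAW r4
  cy1 -> i1+i2 (sub/sll) dual
  cy2 -> i3 (or) RAW r0
  cy3 -> i4 (mul) RAW r3
  cy4 -> i5 (st) no-port MEM/BR
  cy5 -> i6 (bne) no-port BR/BR
  cy6 -> i7 (blt) tail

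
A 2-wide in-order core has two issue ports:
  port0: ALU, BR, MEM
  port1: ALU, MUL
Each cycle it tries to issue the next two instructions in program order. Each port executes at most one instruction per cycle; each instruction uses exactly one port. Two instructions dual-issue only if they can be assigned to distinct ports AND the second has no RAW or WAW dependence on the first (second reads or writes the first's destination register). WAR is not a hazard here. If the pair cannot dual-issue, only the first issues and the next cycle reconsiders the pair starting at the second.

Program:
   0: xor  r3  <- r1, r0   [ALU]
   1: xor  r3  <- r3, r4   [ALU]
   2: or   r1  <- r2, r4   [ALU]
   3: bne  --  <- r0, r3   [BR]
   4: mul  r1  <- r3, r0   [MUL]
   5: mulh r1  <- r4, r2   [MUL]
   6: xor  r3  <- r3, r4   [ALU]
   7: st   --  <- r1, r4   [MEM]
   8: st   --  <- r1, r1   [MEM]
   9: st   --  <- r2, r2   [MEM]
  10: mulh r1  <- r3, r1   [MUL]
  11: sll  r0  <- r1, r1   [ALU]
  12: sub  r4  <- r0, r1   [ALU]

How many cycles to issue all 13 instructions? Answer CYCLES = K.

CYCLES = 9

#0 head=0: xor.ALU i0 RAW+WAW r3
#1 head=1: xor.ALU+or.ALU i1,i2 pair
#2 head=3: bne.BR+mul.MUL i3,i4 pair
#3 head=5: mulh.MUL+xor.ALU i5,i6 pair
#4 head=7: st.MEM i7 no-port MEM/MEM
#5 head=8: st.MEM i8 no-port MEM/MEM
#6 head=9: st.MEM+mulh.MUL i9,i10 pair
#7 head=11: sll.ALU i11 RAW r0
#8 head=12: sub.ALU i12 tail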